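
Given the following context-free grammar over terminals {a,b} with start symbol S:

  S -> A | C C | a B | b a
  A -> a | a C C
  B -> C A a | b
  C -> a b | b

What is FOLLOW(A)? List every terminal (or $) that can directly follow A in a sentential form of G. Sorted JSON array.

FIRST iteration:
[1]
  A via A→a: +{a}
  B via B→b: +{b}
  C via C→a b: +{a}
  C via C→b: +{b}
  S via S→A: +{a}
  S via S→C C: +{b}
  FIRST(S)={a,b}  FIRST(A)={a}  FIRST(B)={b}  FIRST(C)={a,b}
[2]
  B via B→C A a: +{a}
  FIRST(S)={a,b}  FIRST(A)={a}  FIRST(B)={a,b}  FIRST(C)={a,b}
[3] — fixpoint
  FIRST(S)={a,b}  FIRST(A)={a}  FIRST(B)={a,b}  FIRST(C)={a,b}

Compute FOLLOW by fixpoint:
initialize: $ ∈ FOLLOW(S)
iter 1:
  A→a C C: FOLLOW(C) ⊇ FIRST(C) = {a,b}; new: +{a,b}
  B→C A a: FOLLOW(A) ⊇ FIRST(a) = {a}; new: +{a}
  S→A: FOLLOW(A) ⊇ FOLLOW(S) ⊇ {$}; new: +{$}
  S→C C: FOLLOW(C) ⊇ FOLLOW(S) ⊇ {$}; new: +{$}
  S→a B: FOLLOW(B) ⊇ FOLLOW(S) ⊇ {$}; new: +{$}
  FOLLOW(S)={$}  FOLLOW(A)={$,a}  FOLLOW(B)={$}  FOLLOW(C)={$,a,b}
iter 2: done
  FOLLOW(S)={$}  FOLLOW(A)={$,a}  FOLLOW(B)={$}  FOLLOW(C)={$,a,b}

FOLLOW(A) = ["$", "a"]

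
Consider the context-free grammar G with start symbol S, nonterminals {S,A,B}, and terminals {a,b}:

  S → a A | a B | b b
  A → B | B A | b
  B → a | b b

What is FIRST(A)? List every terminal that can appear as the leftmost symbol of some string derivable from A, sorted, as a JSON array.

FIRST iteration:
round 1:
  A via A→b: +{b}
  B via B→a: +{a}
  B via B→b b: +{b}
  S via S→a A: +{a}
  S via S→b b: +{b}
  FIRST[S]={a,b}  FIRST[A]={b}  FIRST[B]={a,b}
round 2:
  A via A→B: +{a}
  FIRST[S]={a,b}  FIRST[A]={a,b}  FIRST[B]={a,b}
round 3: (no change)
  FIRST[S]={a,b}  FIRST[A]={a,b}  FIRST[B]={a,b}

FIRST(A) = ["a", "b"]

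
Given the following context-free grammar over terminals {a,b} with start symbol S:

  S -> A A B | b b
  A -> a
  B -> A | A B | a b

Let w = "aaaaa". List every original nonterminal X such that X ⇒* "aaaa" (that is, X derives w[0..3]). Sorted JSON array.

Convert to CNF:
  S -> A X2 | T1 T1
  A -> a
  B -> A B | T0 T1 | a
  T0 -> a
  T1 -> b
  X2 -> A B

CYK table (by increasing span) — only the sub-triangle for w[0..3]:
  [0..0]={A,B,T0}  "a"  orig:{A,B}
  [1..1]={A,B,T0}  "a"  orig:{A,B}
  [2..2]={A,B,T0}  "a"  orig:{A,B}
  [3..3]={A,B,T0}  "a"  orig:{A,B}
  [0..1]={B,X2}  "aa"  orig:{B}
  [1..2]={B,X2}  "aa"  orig:{B}
  [2..3]={B,X2}  "aa"  orig:{B}
  [0..2]={B,S,X2}  "aaa"  orig:{B,S}
  [1..3]={B,S,X2}  "aaa"  orig:{B,S}
  [0..3]={B,S,X2}  "aaaa"  orig:{B,S}

Original NTs in T[0,3] deriving "aaaa": ["B", "S"]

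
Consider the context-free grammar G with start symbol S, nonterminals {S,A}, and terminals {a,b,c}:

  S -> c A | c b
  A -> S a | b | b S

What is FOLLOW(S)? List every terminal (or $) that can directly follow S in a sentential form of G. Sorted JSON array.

Compute FIRST by fixpoint:
[1]
  A via A→b: +{b}
  S via S→c A: +{c}
  S: {c}  A: {b}
[2]
  A via A→S a: +{c}
  S: {c}  A: {b,c}
[3] — fixpoint
  S: {c}  A: {b,c}

FOLLOW sets:
FOLLOW(S) := {$}
iter 1:
  A→S a: FOLLOW(S) ⊇ FIRST(a) = {a}; new: +{a}
  S→c A: FOLLOW(A) ⊇ FOLLOW(S) ⊇ {$,a}; new: +{$,a}
  FOLLOW[S]={$,a}  FOLLOW[A]={$,a}
iter 2: (no change)
  FOLLOW[S]={$,a}  FOLLOW[A]={$,a}

FOLLOW(S) = ["$", "a"]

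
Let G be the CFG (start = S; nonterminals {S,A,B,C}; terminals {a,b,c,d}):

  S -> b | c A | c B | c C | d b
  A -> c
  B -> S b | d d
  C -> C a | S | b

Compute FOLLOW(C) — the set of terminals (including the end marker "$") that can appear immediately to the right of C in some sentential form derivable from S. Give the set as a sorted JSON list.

FIRST iteration:
pass 1:
  A via A→c: +{c}
  B via B→d d: +{d}
  C via C→b: +{b}
  S via S→b: +{b}
  S via S→c A: +{c}
  S via S→d b: +{d}
  FIRST(S)={b,c,d}  FIRST(A)={c}  FIRST(B)={d}  FIRST(C)={b}
pass 2:
  B via B→S b: +{b,c}
  C via C→S: +{c,d}
  FIRST(S)={b,c,d}  FIRST(A)={c}  FIRST(B)={b,c,d}  FIRST(C)={b,c,d}
pass 3: (no change)
  FIRST(S)={b,c,d}  FIRST(A)={c}  FIRST(B)={b,c,d}  FIRST(C)={b,c,d}

Compute FOLLOW by fixpoint:
initialize: $ ∈ FOLLOW(S)
round 1:
  B→S b: FOLLOW(S) ⊇ FIRST(b) = {b}; new: +{b}
  C→C a: FOLLOW(C) ⊇ FIRST(a) = {a}; new: +{a}
  C→S: FOLLOW(S) ⊇ FOLLOW(C) ⊇ {a}; new: +{a}
  S→c A: FOLLOW(A) ⊇ FOLLOW(S) ⊇ {$,a,b}; new: +{$,a,b}
  S→c B: FOLLOW(B) ⊇ FOLLOW(S) ⊇ {$,a,b}; new: +{$,a,b}
  S→c C: FOLLOW(C) ⊇ FOLLOW(S) ⊇ {$,a,b}; new: +{$,b}
  S: {$,a,b}  A: {$,a,b}  B: {$,a,b}  C: {$,a,b}
round 2: (no change)
  S: {$,a,b}  A: {$,a,b}  B: {$,a,b}  C: {$,a,b}

FOLLOW(C) = ["$", "a", "b"]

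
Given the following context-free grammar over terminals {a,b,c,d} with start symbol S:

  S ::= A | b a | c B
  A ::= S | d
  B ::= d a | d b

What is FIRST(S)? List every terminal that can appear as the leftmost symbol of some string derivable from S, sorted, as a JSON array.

FIRST iteration:
iter 1:
  A via A→d: +{d}
  B via B→d a: +{d}
  S via S→A: +{d}
  S via S→b a: +{b}
  S via S→c B: +{c}
  S: {b,c,d}  A: {d}  B: {d}
iter 2:
  A via A→S: +{b,c}
  S: {b,c,d}  A: {b,c,d}  B: {d}
iter 3: done
  S: {b,c,d}  A: {b,c,d}  B: {d}

FIRST(S) = ["b", "c", "d"]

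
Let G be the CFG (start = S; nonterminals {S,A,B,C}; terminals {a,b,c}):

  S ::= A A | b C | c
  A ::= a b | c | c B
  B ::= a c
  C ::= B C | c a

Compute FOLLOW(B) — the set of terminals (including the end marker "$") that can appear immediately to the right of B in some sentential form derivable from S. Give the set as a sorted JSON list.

FIRST sets, iterate to fixpoint:
iter 1:
  A via A→a b: +{a}
  A via A→c: +{c}
  B via B→a c: +{a}
  C via C→B C: +{a}
  C via C→c a: +{c}
  S via S→A A: +{a,c}
  S via S→b C: +{b}
  FIRST(S)={a,b,c}  FIRST(A)={a,c}  FIRST(B)={a}  FIRST(C)={a,c}
iter 2: done
  FIRST(S)={a,b,c}  FIRST(A)={a,c}  FIRST(B)={a}  FIRST(C)={a,c}

FOLLOW sets:
initialize: $ ∈ FOLLOW(S)
iter 1:
  C→B C: FOLLOW(B) ⊇ FIRST(C) = {a,c}; new: +{a,c}
  S→A A: FOLLOW(A) ⊇ FIRST(A) = {a,c}; new: +{a,c}
  S→A A: FOLLOW(A) ⊇ FOLLOW(S) ⊇ {$}; new: +{$}
  S→b C: FOLLOW(C) ⊇ FOLLOW(S) ⊇ {$}; new: +{$}
  FOLLOW(S)={$}  FOLLOW(A)={$,a,c}  FOLLOW(B)={a,c}  FOLLOW(C)={$}
iter 2:
  A→c B: FOLLOW(B) ⊇ FOLLOW(A) ⊇ {$,a,c}; new: +{$}
  FOLLOW(S)={$}  FOLLOW(A)={$,a,c}  FOLLOW(B)={$,a,c}  FOLLOW(C)={$}
iter 3: (no change)
  FOLLOW(S)={$}  FOLLOW(A)={$,a,c}  FOLLOW(B)={$,a,c}  FOLLOW(C)={$}

FOLLOW(B) = ["$", "a", "c"]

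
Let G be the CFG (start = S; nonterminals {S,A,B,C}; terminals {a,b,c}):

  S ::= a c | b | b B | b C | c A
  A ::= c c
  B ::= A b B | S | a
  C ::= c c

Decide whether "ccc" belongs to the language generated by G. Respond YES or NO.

Convert to CNF:
  S -> T0 A | T1 B | T1 C | T2 T0 | b
  A -> T0 T0
  B -> A X3 | T0 A | T1 B | T1 C | T2 T0 | a | b
  C -> T0 T0
  T0 -> c
  T1 -> b
  T2 -> a
  X3 -> T1 B

CYK fill:
  cell(0,0) c: {T0}  orig:{}
  cell(1,1) c: {T0}  orig:{}
  cell(2,2) c: {T0}  orig:{}
  cell(0,1) cc: {A,C}
  cell(1,2) cc: {A,C}
  cell(0,2) ccc: {B,S}

S ∈ T[0,2] ⇒ YES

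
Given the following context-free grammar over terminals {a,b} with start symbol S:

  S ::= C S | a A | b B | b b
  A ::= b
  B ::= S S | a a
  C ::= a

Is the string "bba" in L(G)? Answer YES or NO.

Convert to CNF:
  S -> C S | T0 A | T1 B | T1 T1
  A -> b
  B -> S S | T0 T0
  C -> a
  T0 -> a
  T1 -> b

CYK table (by increasing span):
  T[0,0] 'b' = {A,T1}  orig:{A}
  T[1,1] 'b' = {A,T1}  orig:{A}
  T[2,2] 'a' = {C,T0}  orig:{C}
  T[0,1] 'bb' = {S}
  T[1,2] 'ba' = ∅
  T[0,2] 'bba' = ∅

S ∉ T[0,2] ⇒ NO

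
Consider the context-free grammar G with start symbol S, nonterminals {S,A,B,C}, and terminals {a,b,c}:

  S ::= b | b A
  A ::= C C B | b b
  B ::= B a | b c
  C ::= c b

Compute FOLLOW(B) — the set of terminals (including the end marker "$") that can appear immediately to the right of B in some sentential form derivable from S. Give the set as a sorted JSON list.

FIRST iteration:
[1]
  A via A→b b: +{b}
  B via B→b c: +{b}
  C via C→c b: +{c}
  S via S→b: +{b}
  S: {b}  A: {b}  B: {b}  C: {c}
[2]
  A via A→C C B: +{c}
  S: {b}  A: {b,c}  B: {b}  C: {c}
[3] (no change)
  S: {b}  A: {b,c}  B: {b}  C: {c}

Compute FOLLOW by fixpoint:
seed FOLLOW(S) with $
round 1:
  A→C C B: FOLLOW(C) ⊇ FIRST(C) = {c}; new: +{c}
  A→C C B: FOLLOW(C) ⊇ FIRST(B) = {b}; new: +{b}
  B→B a: FOLLOW(B) ⊇ FIRST(a) = {a}; new: +{a}
  S→b A: FOLLOW(A) ⊇ FOLLOW(S) ⊇ {$}; new: +{$}
  FOLLOW(S)={$}  FOLLOW(A)={$}  FOLLOW(B)={a}  FOLLOW(C)={b,c}
round 2:
  A→C C B: FOLLOW(B) ⊇ FOLLOW(A) ⊇ {$}; new: +{$}
  FOLLOW(S)={$}  FOLLOW(A)={$}  FOLLOW(B)={$,a}  FOLLOW(C)={b,c}
round 3: done
  FOLLOW(S)={$}  FOLLOW(A)={$}  FOLLOW(B)={$,a}  FOLLOW(C)={b,c}

FOLLOW(B) = ["$", "a"]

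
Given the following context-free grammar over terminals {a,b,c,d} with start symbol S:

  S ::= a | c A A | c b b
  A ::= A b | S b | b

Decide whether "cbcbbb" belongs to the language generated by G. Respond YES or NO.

CNF form of G:
  S -> T1 X2 | T1 X3 | a
  A -> A T0 | S T0 | b
  T0 -> b
  T1 -> c
  X2 -> A A
  X3 -> T0 T0

CYK fill:
  cell(0,0) c: {T1}  orig:{}
  cell(1,1) b: {A,T0}  orig:{A}
  cell(2,2) c: {T1}  orig:{}
  cell(3,3) b: {A,T0}  orig:{A}
  cell(4,4) b: {A,T0}  orig:{A}
  cell(5,5) b: {A,T0}  orig:{A}
  cell(0,1) cb: ∅
  cell(1,2) bc: ∅
  cell(2,3) cb: ∅
  cell(3,4) bb: {A,X2,X3}  orig:{A}
  cell(4,5) bb: {A,X2,X3}  orig:{A}
  cell(0,2) cbc: ∅
  cell(1,3) bcb: ∅
  cell(2,4) cbb: {S}
  cell(3,5) bbb: {A,X2}  orig:{A}
  cell(0,3) cbcb: ∅
  cell(1,4) bcbb: ∅
  cell(2,5) cbbb: {A,S}
  cell(0,4) cbcbb: ∅
  cell(1,5) bcbbb: {X2}  orig:{}
  cell(0,5) cbcbbb: {S}

S ∈ T[0,5] ⇒ YES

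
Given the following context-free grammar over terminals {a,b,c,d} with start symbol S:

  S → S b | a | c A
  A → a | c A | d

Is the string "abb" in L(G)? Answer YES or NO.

Convert to CNF:
  S -> S T1 | T0 A | a
  A -> T0 A | a | d
  T0 -> c
  T1 -> b

CYK fill:
  [0..0]={A,S}  "a"
  [1..1]={T1}  "b"  orig:{}
  [2..2]={T1}  "b"  orig:{}
  [0..1]={S}  "ab"
  [1..2]=∅  "bb"
  [0..2]={S}  "abb"

S ∈ T[0,2] ⇒ YES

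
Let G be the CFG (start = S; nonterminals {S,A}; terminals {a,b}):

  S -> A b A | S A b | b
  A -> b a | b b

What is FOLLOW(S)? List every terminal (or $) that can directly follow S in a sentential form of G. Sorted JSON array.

FIRST sets, iterate to fixpoint:
round 1:
  A via A→b a: +{b}
  S via S→A b A: +{b}
  FIRST(S)={b}  FIRST(A)={b}
round 2: — fixpoint
  FIRST(S)={b}  FIRST(A)={b}

Compute FOLLOW by fixpoint:
FOLLOW(S) := {$}
iter 1:
  S→A b A: FOLLOW(A) ⊇ FIRST(b) = {b}; new: +{b}
  S→A b A: FOLLOW(A) ⊇ FOLLOW(S) ⊇ {$}; new: +{$}
  S→S A b: FOLLOW(S) ⊇ FIRST(A) = {b}; new: +{b}
  FOLLOW(S)={$,b}  FOLLOW(A)={$,b}
iter 2: (no change)
  FOLLOW(S)={$,b}  FOLLOW(A)={$,b}

FOLLOW(S) = ["$", "b"]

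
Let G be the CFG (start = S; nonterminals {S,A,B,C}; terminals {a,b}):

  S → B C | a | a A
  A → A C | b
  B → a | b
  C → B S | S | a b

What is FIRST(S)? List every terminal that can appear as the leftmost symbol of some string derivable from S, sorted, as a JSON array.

FIRST sets, iterate to fixpoint:
round 1:
  A via A→b: +{b}
  B via B→a: +{a}
  B via B→b: +{b}
  C via C→B S: +{a,b}
  S via S→B C: +{a,b}
  FIRST(S)={a,b}  FIRST(A)={b}  FIRST(B)={a,b}  FIRST(C)={a,b}
round 2: (no change)
  FIRST(S)={a,b}  FIRST(A)={b}  FIRST(B)={a,b}  FIRST(C)={a,b}

FIRST(S) = ["a", "b"]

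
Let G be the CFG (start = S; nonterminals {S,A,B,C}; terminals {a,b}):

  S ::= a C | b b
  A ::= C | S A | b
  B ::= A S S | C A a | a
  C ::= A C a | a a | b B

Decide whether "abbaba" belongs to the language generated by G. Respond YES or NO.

Convert to CNF:
  S -> T0 C | T1 T1
  A -> A X2 | S A | T0 T0 | T1 B | b
  B -> A X3 | C X4 | a
  C -> A X5 | T0 T0 | T1 B
  T0 -> a
  T1 -> b
  X2 -> C T0
  X3 -> S S
  X4 -> A T0
  X5 -> C T0

CYK table (by increasing span):
  T[0,0] 'a' = {B,T0}  orig:{B}
  T[1,1] 'b' = {A,T1}  orig:{A}
  T[2,2] 'b' = {A,T1}  orig:{A}
  T[3,3] 'a' = {B,T0}  orig:{B}
  T[4,4] 'b' = {A,T1}  orig:{A}
  T[5,5] 'a' = {B,T0}  orig:{B}
  T[0,1] 'ab' = ∅
  T[1,2] 'bb' = {S}
  T[2,3] 'ba' = {A,C,X4}  orig:{A,C}
  T[3,4] 'ab' = ∅
  T[4,5] 'ba' = {A,C,X4}  orig:{A,C}
  T[0,2] 'abb' = ∅
  T[1,3] 'bba' = ∅
  T[2,4] 'bab' = ∅
  T[3,5] 'aba' = {S}
  T[0,3] 'abba' = ∅
  T[1,4] 'bbab' = ∅
  T[2,5] 'baba' = {B}
  T[0,4] 'abbab' = ∅
  T[1,5] 'bbaba' = {A,C,X3}  orig:{A,C}
  T[0,5] 'abbaba' = {S}

S ∈ T[0,5] ⇒ YES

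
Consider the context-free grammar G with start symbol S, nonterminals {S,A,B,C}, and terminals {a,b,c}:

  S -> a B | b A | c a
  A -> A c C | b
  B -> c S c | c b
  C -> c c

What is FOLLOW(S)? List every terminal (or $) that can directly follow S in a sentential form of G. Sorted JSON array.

FIRST sets, iterate to fixpoint:
pass 1:
  A via A→b: +{b}
  B via B→c S c: +{c}
  C via C→c c: +{c}
  S via S→a B: +{a}
  S via S→b A: +{b}
  S via S→c a: +{c}
  S: {a,b,c}  A: {b}  B: {c}  C: {c}
pass 2: (stable)
  S: {a,b,c}  A: {b}  B: {c}  C: {c}

Compute FOLLOW by fixpoint:
initialize: $ ∈ FOLLOW(S)
[1]
  A→A c C: FOLLOW(A) ⊇ FIRST(c) = {c}; new: +{c}
  A→A c C: FOLLOW(C) ⊇ FOLLOW(A) ⊇ {c}; new: +{c}
  B→c S c: FOLLOW(S) ⊇ FIRST(c) = {c}; new: +{c}
  S→a B: FOLLOW(B) ⊇ FOLLOW(S) ⊇ {$,c}; new: +{$,c}
  S→b A: FOLLOW(A) ⊇ FOLLOW(S) ⊇ {$,c}; new: +{$}
  FOLLOW(S)={$,c}  FOLLOW(A)={$,c}  FOLLOW(B)={$,c}  FOLLOW(C)={c}
[2]
  A→A c C: FOLLOW(C) ⊇ FOLLOW(A) ⊇ {$,c}; new: +{$}
  FOLLOW(S)={$,c}  FOLLOW(A)={$,c}  FOLLOW(B)={$,c}  FOLLOW(C)={$,c}
[3] (stable)
  FOLLOW(S)={$,c}  FOLLOW(A)={$,c}  FOLLOW(B)={$,c}  FOLLOW(C)={$,c}

FOLLOW(S) = ["$", "c"]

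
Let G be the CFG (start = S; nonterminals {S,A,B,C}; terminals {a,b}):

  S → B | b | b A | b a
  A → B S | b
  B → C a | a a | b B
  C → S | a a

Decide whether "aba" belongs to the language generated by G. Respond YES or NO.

Convert to CNF:
  S -> C T0 | T0 T0 | T1 A | T1 B | T1 T0 | b
  A -> B S | b
  B -> C T0 | T0 T0 | T1 B
  C -> C T0 | T0 T0 | T1 A | T1 B | T1 T0 | b
  T0 -> a
  T1 -> b

CYK table (by increasing span):
  [0..0]={T0}  "a"  orig:{}
  [1..1]={A,C,S,T1}  "b"  orig:{A,C,S}
  [2..2]={T0}  "a"  orig:{}
  [0..1]=∅  "ab"
  [1..2]={B,C,S}  "ba"
  [0..2]=∅  "aba"

S ∉ T[0,2] ⇒ NO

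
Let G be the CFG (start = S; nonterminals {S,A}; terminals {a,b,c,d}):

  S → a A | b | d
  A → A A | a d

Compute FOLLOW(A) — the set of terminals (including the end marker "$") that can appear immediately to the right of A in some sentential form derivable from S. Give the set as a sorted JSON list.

Compute FIRST by fixpoint:
iter 1:
  A via A→a d: +{a}
  S via S→a A: +{a}
  S via S→b: +{b}
  S via S→d: +{d}
  FIRST[S]={a,b,d}  FIRST[A]={a}
iter 2: — fixpoint
  FIRST[S]={a,b,d}  FIRST[A]={a}

FOLLOW iteration:
FOLLOW(S) := {$}
[1]
  A→A A: FOLLOW(A) ⊇ FIRST(A) = {a}; new: +{a}
  S→a A: FOLLOW(A) ⊇ FOLLOW(S) ⊇ {$}; new: +{$}
  FOLLOW(S)={$}  FOLLOW(A)={$,a}
[2] (stable)
  FOLLOW(S)={$}  FOLLOW(A)={$,a}

FOLLOW(A) = ["$", "a"]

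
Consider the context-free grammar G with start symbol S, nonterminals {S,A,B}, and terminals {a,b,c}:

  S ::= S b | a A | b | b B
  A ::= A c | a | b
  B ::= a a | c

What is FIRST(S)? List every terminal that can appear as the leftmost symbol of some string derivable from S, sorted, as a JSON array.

FIRST iteration:
pass 1:
  A via A→a: +{a}
  A via A→b: +{b}
  B via B→a a: +{a}
  B via B→c: +{c}
  S via S→a A: +{a}
  S via S→b: +{b}
  FIRST[S]={a,b}  FIRST[A]={a,b}  FIRST[B]={a,c}
pass 2: — fixpoint
  FIRST[S]={a,b}  FIRST[A]={a,b}  FIRST[B]={a,c}

FIRST(S) = ["a", "b"]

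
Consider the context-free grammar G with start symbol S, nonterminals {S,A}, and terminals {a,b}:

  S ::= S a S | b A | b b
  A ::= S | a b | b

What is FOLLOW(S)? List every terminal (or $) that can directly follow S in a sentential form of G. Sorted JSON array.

FIRST sets, iterate to fixpoint:
iter 1:
  A via A→a b: +{a}
  A via A→b: +{b}
  S via S→b A: +{b}
  FIRST(S)={b}  FIRST(A)={a,b}
iter 2: (stable)
  FIRST(S)={b}  FIRST(A)={a,b}

FOLLOW sets:
initialize: $ ∈ FOLLOW(S)
pass 1:
  S→S a S: FOLLOW(S) ⊇ FIRST(a) = {a}; new: +{a}
  S→b A: FOLLOW(A) ⊇ FOLLOW(S) ⊇ {$,a}; new: +{$,a}
  S: {$,a}  A: {$,a}
pass 2: (stable)
  S: {$,a}  A: {$,a}

FOLLOW(S) = ["$", "a"]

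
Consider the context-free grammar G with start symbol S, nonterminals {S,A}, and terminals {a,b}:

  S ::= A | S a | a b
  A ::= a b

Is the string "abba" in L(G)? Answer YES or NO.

Convert to CNF:
  S -> S T0 | T0 T1
  A -> T0 T1
  T0 -> a
  T1 -> b

CYK table (by increasing span):
  [0..0]={T0}  "a"  orig:{}
  [1..1]={T1}  "b"  orig:{}
  [2..2]={T1}  "b"  orig:{}
  [3..3]={T0}  "a"  orig:{}
  [0..1]={A,S}  "ab"
  [1..2]=∅  "bb"
  [2..3]=∅  "ba"
  [0..2]=∅  "abb"
  [1..3]=∅  "bba"
  [0..3]=∅  "abba"

S ∉ T[0,3] ⇒ NO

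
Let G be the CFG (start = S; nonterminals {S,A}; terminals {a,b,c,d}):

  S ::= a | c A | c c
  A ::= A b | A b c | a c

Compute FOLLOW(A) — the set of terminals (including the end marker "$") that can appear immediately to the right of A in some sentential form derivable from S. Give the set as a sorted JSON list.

FIRST iteration:
pass 1:
  A via A→a c: +{a}
  S via S→a: +{a}
  S via S→c A: +{c}
  FIRST[S]={a,c}  FIRST[A]={a}
pass 2: (no change)
  FIRST[S]={a,c}  FIRST[A]={a}

FOLLOW iteration:
FOLLOW(S) := {$}
round 1:
  A→A b: FOLLOW(A) ⊇ FIRST(b) = {b}; new: +{b}
  S→c A: FOLLOW(A) ⊇ FOLLOW(S) ⊇ {$}; new: +{$}
  FOLLOW[S]={$}  FOLLOW[A]={$,b}
round 2: — fixpoint
  FOLLOW[S]={$}  FOLLOW[A]={$,b}

FOLLOW(A) = ["$", "b"]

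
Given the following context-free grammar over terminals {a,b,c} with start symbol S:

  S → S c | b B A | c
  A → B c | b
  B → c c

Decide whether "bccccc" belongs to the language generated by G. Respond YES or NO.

CNF form of G:
  S -> S T0 | T1 X2 | c
  A -> B T0 | b
  B -> T0 T0
  T0 -> c
  T1 -> b
  X2 -> B A

Fill CYK table bottom-up:
  cell(0,0) b: {A,T1}  orig:{A}
  cell(1,1) c: {S,T0}  orig:{S}
  cell(2,2) c: {S,T0}  orig:{S}
  cell(3,3) c: {S,T0}  orig:{S}
  cell(4,4) c: {S,T0}  orig:{S}
  cell(5,5) c: {S,T0}  orig:{S}
  cell(0,1) bc: ∅
  cell(1,2) cc: {B,S}
  cell(2,3) cc: {B,S}
  cell(3,4) cc: {B,S}
  cell(4,5) cc: {B,S}
  cell(0,2) bcc: ∅
  cell(1,3) ccc: {A,S}
  cell(2,4) ccc: {A,S}
  cell(3,5) ccc: {A,S}
  cell(0,3) bccc: ∅
  cell(1,4) cccc: {S}
  cell(2,5) cccc: {S}
  cell(0,4) bcccc: ∅
  cell(1,5) ccccc: {S,X2}  orig:{S}
  cell(0,5) bccccc: {S}

S ∈ T[0,5] ⇒ YES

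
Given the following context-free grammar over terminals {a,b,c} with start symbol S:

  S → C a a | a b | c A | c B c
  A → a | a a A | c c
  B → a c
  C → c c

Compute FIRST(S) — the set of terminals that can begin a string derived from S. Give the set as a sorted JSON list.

FIRST sets, iterate to fixpoint:
pass 1:
  A via A→a: +{a}
  A via A→c c: +{c}
  B via B→a c: +{a}
  C via C→c c: +{c}
  S via S→C a a: +{c}
  S via S→a b: +{a}
  S: {a,c}  A: {a,c}  B: {a}  C: {c}
pass 2: (no change)
  S: {a,c}  A: {a,c}  B: {a}  C: {c}

FIRST(S) = ["a", "c"]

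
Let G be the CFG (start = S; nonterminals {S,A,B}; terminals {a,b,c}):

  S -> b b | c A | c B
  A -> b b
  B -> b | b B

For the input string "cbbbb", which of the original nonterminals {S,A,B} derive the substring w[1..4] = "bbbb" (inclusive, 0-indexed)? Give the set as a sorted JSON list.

Convert to CNF:
  S -> T0 T0 | T1 A | T1 B
  A -> T0 T0
  B -> T0 B | b
  T0 -> b
  T1 -> c

CYK fill, restricted to cells inside w[1..4]:
  T[1,1] 'b' = {B,T0}  orig:{B}
  T[2,2] 'b' = {B,T0}  orig:{B}
  T[3,3] 'b' = {B,T0}  orig:{B}
  T[4,4] 'b' = {B,T0}  orig:{B}
  T[1,2] 'bb' = {A,B,S}
  T[2,3] 'bb' = {A,B,S}
  T[3,4] 'bb' = {A,B,S}
  T[1,3] 'bbb' = {B}
  T[2,4] 'bbb' = {B}
  T[1,4] 'bbbb' = {B}

Original NTs in T[1,4] deriving "bbbb": ["B"]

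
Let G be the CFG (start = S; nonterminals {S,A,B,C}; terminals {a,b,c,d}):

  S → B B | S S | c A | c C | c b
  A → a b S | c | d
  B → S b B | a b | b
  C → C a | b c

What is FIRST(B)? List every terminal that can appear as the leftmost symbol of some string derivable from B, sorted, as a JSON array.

Compute FIRST by fixpoint:
iter 1:
  A via A→a b S: +{a}
  A via A→c: +{c}
  A via A→d: +{d}
  B via B→a b: +{a}
  B via B→b: +{b}
  C via C→b c: +{b}
  S via S→B B: +{a,b}
  S via S→c A: +{c}
  S: {a,b,c}  A: {a,c,d}  B: {a,b}  C: {b}
iter 2:
  B via B→S b B: +{c}
  S: {a,b,c}  A: {a,c,d}  B: {a,b,c}  C: {b}
iter 3: (stable)
  S: {a,b,c}  A: {a,c,d}  B: {a,b,c}  C: {b}

FIRST(B) = ["a", "b", "c"]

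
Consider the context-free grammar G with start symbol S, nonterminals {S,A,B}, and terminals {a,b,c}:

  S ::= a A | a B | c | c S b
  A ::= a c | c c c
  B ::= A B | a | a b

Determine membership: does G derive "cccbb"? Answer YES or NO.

Convert to CNF:
  S -> T0 A | T0 B | T1 X4 | c
  A -> T0 T1 | T1 X3
  B -> A B | T0 T2 | a
  T0 -> a
  T1 -> c
  T2 -> b
  X3 -> T1 T1
  X4 -> S T2

CYK fill:
  cell(0,0) c: {S,T1}  orig:{S}
  cell(1,1) c: {S,T1}  orig:{S}
  cell(2,2) c: {S,T1}  orig:{S}
  cell(3,3) b: {T2}  orig:{}
  cell(4,4) b: {T2}  orig:{}
  cell(0,1) cc: {X3}  orig:{}
  cell(1,2) cc: {X3}  orig:{}
  cell(2,3) cb: {X4}  orig:{}
  cell(3,4) bb: ∅
  cell(0,2) ccc: {A}
  cell(1,3) ccb: {S}
  cell(2,4) cbb: ∅
  cell(0,3) cccb: ∅
  cell(1,4) ccbb: {X4}  orig:{}
  cell(0,4) cccbb: {S}

S ∈ T[0,4] ⇒ YES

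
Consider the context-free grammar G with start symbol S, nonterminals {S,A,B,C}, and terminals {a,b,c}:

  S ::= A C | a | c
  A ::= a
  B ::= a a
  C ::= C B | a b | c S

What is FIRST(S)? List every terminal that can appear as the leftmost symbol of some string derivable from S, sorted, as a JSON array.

FIRST iteration:
iter 1:
  A via A→a: +{a}
  B via B→a a: +{a}
  C via C→a b: +{a}
  C via C→c S: +{c}
  S via S→A C: +{a}
  S via S→c: +{c}
  FIRST[S]={a,c}  FIRST[A]={a}  FIRST[B]={a}  FIRST[C]={a,c}
iter 2: done
  FIRST[S]={a,c}  FIRST[A]={a}  FIRST[B]={a}  FIRST[C]={a,c}

FIRST(S) = ["a", "c"]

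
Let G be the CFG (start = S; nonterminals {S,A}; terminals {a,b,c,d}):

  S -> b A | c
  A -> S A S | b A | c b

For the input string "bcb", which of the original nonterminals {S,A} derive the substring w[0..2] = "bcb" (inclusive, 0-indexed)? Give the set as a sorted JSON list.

Convert to CNF:
  S -> T0 A | c
  A -> S X2 | T0 A | T1 T0
  T0 -> b
  T1 -> c
  X2 -> A S

CYK table (by increasing span) — only the sub-triangle for w[0..2]:
  T[0,0] 'b' = {T0}  orig:{}
  T[1,1] 'c' = {S,T1}  orig:{S}
  T[2,2] 'b' = {T0}  orig:{}
  T[0,1] 'bc' = ∅
  T[1,2] 'cb' = {A}
  T[0,2] 'bcb' = {A,S}

Original NTs in T[0,2] deriving "bcb": ["A", "S"]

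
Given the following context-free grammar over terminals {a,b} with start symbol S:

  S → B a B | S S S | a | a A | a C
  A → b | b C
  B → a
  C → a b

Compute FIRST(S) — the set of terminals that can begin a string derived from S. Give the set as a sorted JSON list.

Compute FIRST by fixpoint:
round 1:
  A via A→b: +{b}
  B via B→a: +{a}
  C via C→a b: +{a}
  S via S→B a B: +{a}
  FIRST(S)={a}  FIRST(A)={b}  FIRST(B)={a}  FIRST(C)={a}
round 2: (stable)
  FIRST(S)={a}  FIRST(A)={b}  FIRST(B)={a}  FIRST(C)={a}

FIRST(S) = ["a"]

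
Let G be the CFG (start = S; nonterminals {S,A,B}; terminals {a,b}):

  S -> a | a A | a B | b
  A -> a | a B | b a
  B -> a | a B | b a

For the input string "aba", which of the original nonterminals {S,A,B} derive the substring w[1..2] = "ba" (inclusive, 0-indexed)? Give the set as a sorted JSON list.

CNF form of G:
  S -> T0 A | T0 B | a | b
  A -> T0 B | T1 T0 | a
  B -> T0 B | T1 T0 | a
  T0 -> a
  T1 -> b

CYK table (by increasing span) (cells [i..j] with 1 ≤ i ≤ j ≤ 2 only):
  T[1,1] 'b' = {S,T1}  orig:{S}
  T[2,2] 'a' = {A,B,S,T0}  orig:{A,B,S}
  T[1,2] 'ba' = {A,B}

Original NTs in T[1,2] deriving "ba": ["A", "B"]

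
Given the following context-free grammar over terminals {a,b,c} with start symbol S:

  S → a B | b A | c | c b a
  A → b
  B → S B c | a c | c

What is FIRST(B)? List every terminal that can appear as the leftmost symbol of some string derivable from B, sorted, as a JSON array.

Compute FIRST by fixpoint:
round 1:
  A via A→b: +{b}
  B via B→a c: +{a}
  B via B→c: +{c}
  S via S→a B: +{a}
  S via S→b A: +{b}
  S via S→c: +{c}
  FIRST[S]={a,b,c}  FIRST[A]={b}  FIRST[B]={a,c}
round 2:
  B via B→S B c: +{b}
  FIRST[S]={a,b,c}  FIRST[A]={b}  FIRST[B]={a,b,c}
round 3: (stable)
  FIRST[S]={a,b,c}  FIRST[A]={b}  FIRST[B]={a,b,c}

FIRST(B) = ["a", "b", "c"]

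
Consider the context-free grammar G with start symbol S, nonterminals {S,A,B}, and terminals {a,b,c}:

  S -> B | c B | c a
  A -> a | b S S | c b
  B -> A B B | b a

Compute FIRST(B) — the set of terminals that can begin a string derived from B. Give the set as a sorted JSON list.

FIRST iteration:
pass 1:
  A via A→a: +{a}
  A via A→b S S: +{b}
  A via A→c b: +{c}
  B via B→A B B: +{a,b,c}
  S via S→B: +{a,b,c}
  S: {a,b,c}  A: {a,b,c}  B: {a,b,c}
pass 2: (stable)
  S: {a,b,c}  A: {a,b,c}  B: {a,b,c}

FIRST(B) = ["a", "b", "c"]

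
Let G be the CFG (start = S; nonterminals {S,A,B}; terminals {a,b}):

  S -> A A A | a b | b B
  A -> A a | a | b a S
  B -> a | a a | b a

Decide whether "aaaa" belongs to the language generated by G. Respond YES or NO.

CNF form of G:
  S -> A X3 | T0 T1 | T1 B
  A -> A T0 | T1 X2 | a
  B -> T0 T0 | T1 T0 | a
  T0 -> a
  T1 -> b
  X2 -> T0 S
  X3 -> A A

Fill CYK table bottom-up:
  T[0,0] 'a' = {A,B,T0}  orig:{A,B}
  T[1,1] 'a' = {A,B,T0}  orig:{A,B}
  T[2,2] 'a' = {A,B,T0}  orig:{A,B}
  T[3,3] 'a' = {A,B,T0}  orig:{A,B}
  T[0,1] 'aa' = {A,B,X3}  orig:{A,B}
  T[1,2] 'aa' = {A,B,X3}  orig:{A,B}
  T[2,3] 'aa' = {A,B,X3}  orig:{A,B}
  T[0,2] 'aaa' = {A,S,X3}  orig:{A,S}
  T[1,3] 'aaa' = {A,S,X3}  orig:{A,S}
  T[0,3] 'aaaa' = {A,S,X2,X3}  orig:{A,S}

S ∈ T[0,3] ⇒ YES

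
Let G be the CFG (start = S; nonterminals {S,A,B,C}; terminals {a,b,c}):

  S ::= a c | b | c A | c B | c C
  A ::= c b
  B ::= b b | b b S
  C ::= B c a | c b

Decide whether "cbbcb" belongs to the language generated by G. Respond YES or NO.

Convert to CNF:
  S -> T0 A | T0 B | T0 C | T2 T0 | b
  A -> T0 T1
  B -> T1 T1 | T1 X3
  C -> B X4 | T0 T1
  T0 -> c
  T1 -> b
  T2 -> a
  X3 -> T1 S
  X4 -> T0 T2

CYK table (by increasing span):
  [0..0]={T0}  "c"  orig:{}
  [1..1]={S,T1}  "b"  orig:{S}
  [2..2]={S,T1}  "b"  orig:{S}
  [3..3]={T0}  "c"  orig:{}
  [4..4]={S,T1}  "b"  orig:{S}
  [0..1]={A,C}  "cb"
  [1..2]={B,X3}  "bb"  orig:{B}
  [2..3]=∅  "bc"
  [3..4]={A,C}  "cb"
  [0..2]={S}  "cbb"
  [1..3]=∅  "bbc"
  [2..4]=∅  "bcb"
  [0..3]=∅  "cbbc"
  [1..4]=∅  "bbcb"
  [0..4]=∅  "cbbcb"

S ∉ T[0,4] ⇒ NO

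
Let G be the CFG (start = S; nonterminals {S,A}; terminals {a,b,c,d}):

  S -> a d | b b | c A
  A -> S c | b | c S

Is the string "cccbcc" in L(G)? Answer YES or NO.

CNF form of G:
  S -> T0 A | T1 T2 | T3 T3
  A -> S T0 | T0 S | b
  T0 -> c
  T1 -> a
  T2 -> d
  T3 -> b

Fill CYK table bottom-up:
  T[0,0] 'c' = {T0}  orig:{}
  T[1,1] 'c' = {T0}  orig:{}
  T[2,2] 'c' = {T0}  orig:{}
  T[3,3] 'b' = {A,T3}  orig:{A}
  T[4,4] 'c' = {T0}  orig:{}
  T[5,5] 'c' = {T0}  orig:{}
  T[0,1] 'cc' = ∅
  T[1,2] 'cc' = ∅
  T[2,3] 'cb' = {S}
  T[3,4] 'bc' = ∅
  T[4,5] 'cc' = ∅
  T[0,2] 'ccc' = ∅
  T[1,3] 'ccb' = {A}
  T[2,4] 'cbc' = {A}
  T[3,5] 'bcc' = ∅
  T[0,3] 'cccb' = {S}
  T[1,4] 'ccbc' = {S}
  T[2,5] 'cbcc' = ∅
  T[0,4] 'cccbc' = {A}
  T[1,5] 'ccbcc' = {A}
  T[0,5] 'cccbcc' = {S}

S ∈ T[0,5] ⇒ YES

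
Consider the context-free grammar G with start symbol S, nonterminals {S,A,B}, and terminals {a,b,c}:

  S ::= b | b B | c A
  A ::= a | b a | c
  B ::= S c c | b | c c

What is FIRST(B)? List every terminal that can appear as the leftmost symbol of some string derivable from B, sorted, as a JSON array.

Compute FIRST by fixpoint:
round 1:
  A via A→a: +{a}
  A via A→b a: +{b}
  A via A→c: +{c}
  B via B→b: +{b}
  B via B→c c: +{c}
  S via S→b: +{b}
  S via S→c A: +{c}
  FIRST[S]={b,c}  FIRST[A]={a,b,c}  FIRST[B]={b,c}
round 2: (stable)
  FIRST[S]={b,c}  FIRST[A]={a,b,c}  FIRST[B]={b,c}

FIRST(B) = ["b", "c"]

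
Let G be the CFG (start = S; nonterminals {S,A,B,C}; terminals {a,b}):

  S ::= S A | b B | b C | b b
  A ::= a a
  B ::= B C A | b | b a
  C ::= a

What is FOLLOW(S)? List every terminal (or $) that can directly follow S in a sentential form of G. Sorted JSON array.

FIRST iteration:
round 1:
  A via A→a a: +{a}
  B via B→b: +{b}
  C via C→a: +{a}
  S via S→b B: +{b}
  S: {b}  A: {a}  B: {b}  C: {a}
round 2: done
  S: {b}  A: {a}  B: {b}  C: {a}

FOLLOW sets:
seed FOLLOW(S) with $
round 1:
  B→B C A: FOLLOW(B) ⊇ FIRST(C) = {a}; new: +{a}
  B→B C A: FOLLOW(C) ⊇ FIRST(A) = {a}; new: +{a}
  B→B C A: FOLLOW(A) ⊇ FOLLOW(B) ⊇ {a}; new: +{a}
  S→S A: FOLLOW(S) ⊇ FIRST(A) = {a}; new: +{a}
  S→S A: FOLLOW(A) ⊇ FOLLOW(S) ⊇ {$,a}; new: +{$}
  S→b B: FOLLOW(B) ⊇ FOLLOW(S) ⊇ {$,a}; new: +{$}
  S→b C: FOLLOW(C) ⊇ FOLLOW(S) ⊇ {$,a}; new: +{$}
  FOLLOW[S]={$,a}  FOLLOW[A]={$,a}  FOLLOW[B]={$,a}  FOLLOW[C]={$,a}
round 2: (stable)
  FOLLOW[S]={$,a}  FOLLOW[A]={$,a}  FOLLOW[B]={$,a}  FOLLOW[C]={$,a}

FOLLOW(S) = ["$", "a"]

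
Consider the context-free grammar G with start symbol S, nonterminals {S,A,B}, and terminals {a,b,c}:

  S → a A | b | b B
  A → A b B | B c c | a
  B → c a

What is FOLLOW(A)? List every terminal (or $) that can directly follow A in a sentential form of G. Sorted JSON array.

FIRST iteration:
pass 1:
  A via A→a: +{a}
  B via B→c a: +{c}
  S via S→a A: +{a}
  S via S→b: +{b}
  FIRST(S)={a,b}  FIRST(A)={a}  FIRST(B)={c}
pass 2:
  A via A→B c c: +{c}
  FIRST(S)={a,b}  FIRST(A)={a,c}  FIRST(B)={c}
pass 3: done
  FIRST(S)={a,b}  FIRST(A)={a,c}  FIRST(B)={c}

Compute FOLLOW by fixpoint:
initialize: $ ∈ FOLLOW(S)
[1]
  A→A b B: FOLLOW(A) ⊇ FIRST(b) = {b}; new: +{b}
  A→A b B: FOLLOW(B) ⊇ FOLLOW(A) ⊇ {b}; new: +{b}
  A→B c c: FOLLOW(B) ⊇ FIRST(c) = {c}; new: +{c}
  S→a A: FOLLOW(A) ⊇ FOLLOW(S) ⊇ {$}; new: +{$}
  S→b B: FOLLOW(B) ⊇ FOLLOW(S) ⊇ {$}; new: +{$}
  FOLLOW[S]={$}  FOLLOW[A]={$,b}  FOLLOW[B]={$,b,c}
[2] (stable)
  FOLLOW[S]={$}  FOLLOW[A]={$,b}  FOLLOW[B]={$,b,c}

FOLLOW(A) = ["$", "b"]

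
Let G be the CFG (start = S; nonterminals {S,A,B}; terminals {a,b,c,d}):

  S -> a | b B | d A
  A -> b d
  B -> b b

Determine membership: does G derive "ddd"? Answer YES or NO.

CNF form of G:
  S -> T0 B | T1 A | a
  A -> T0 T1
  B -> T0 T0
  T0 -> b
  T1 -> d

CYK fill:
  T[0,0] 'd' = {T1}  orig:{}
  T[1,1] 'd' = {T1}  orig:{}
  T[2,2] 'd' = {T1}  orig:{}
  T[0,1] 'dd' = ∅
  T[1,2] 'dd' = ∅
  T[0,2] 'ddd' = ∅

S ∉ T[0,2] ⇒ NO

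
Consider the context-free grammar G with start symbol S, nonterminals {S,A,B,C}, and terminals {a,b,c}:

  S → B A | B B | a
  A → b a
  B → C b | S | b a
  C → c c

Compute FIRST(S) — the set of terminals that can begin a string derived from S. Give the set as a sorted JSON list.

FIRST sets, iterate to fixpoint:
iter 1:
  A via A→b a: +{b}
  B via B→b a: +{b}
  C via C→c c: +{c}
  S via S→B A: +{b}
  S via S→a: +{a}
  FIRST(S)={a,b}  FIRST(A)={b}  FIRST(B)={b}  FIRST(C)={c}
iter 2:
  B via B→C b: +{c}
  B via B→S: +{a}
  S via S→B A: +{c}
  FIRST(S)={a,b,c}  FIRST(A)={b}  FIRST(B)={a,b,c}  FIRST(C)={c}
iter 3: (no change)
  FIRST(S)={a,b,c}  FIRST(A)={b}  FIRST(B)={a,b,c}  FIRST(C)={c}

FIRST(S) = ["a", "b", "c"]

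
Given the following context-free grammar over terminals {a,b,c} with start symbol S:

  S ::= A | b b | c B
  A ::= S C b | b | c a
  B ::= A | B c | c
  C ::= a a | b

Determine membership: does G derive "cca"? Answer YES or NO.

Convert to CNF:
  S -> S X5 | T0 T0 | T1 B | T1 T2 | b
  A -> S X3 | T1 T2 | b
  B -> B T1 | S X4 | T1 T2 | b | c
  C -> T2 T2 | b
  T0 -> b
  T1 -> c
  T2 -> a
  X3 -> C T0
  X4 -> C T0
  X5 -> C T0

CYK table (by increasing span):
  cell(0,0) c: {B,T1}  orig:{B}
  cell(1,1) c: {B,T1}  orig:{B}
  cell(2,2) a: {T2}  orig:{}
  cell(0,1) cc: {B,S}
  cell(1,2) ca: {A,B,S}
  cell(0,2) cca: {S}

S ∈ T[0,2] ⇒ YES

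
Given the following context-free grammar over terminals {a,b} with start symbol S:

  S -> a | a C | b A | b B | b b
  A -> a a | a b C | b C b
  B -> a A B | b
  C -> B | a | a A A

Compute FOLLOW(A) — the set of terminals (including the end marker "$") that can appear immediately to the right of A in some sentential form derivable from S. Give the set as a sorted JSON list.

FIRST iteration:
pass 1:
  A via A→a a: +{a}
  A via A→b C b: +{b}
  B via B→a A B: +{a}
  B via B→b: +{b}
  C via C→B: +{a,b}
  S via S→a: +{a}
  S via S→b A: +{b}
  FIRST[S]={a,b}  FIRST[A]={a,b}  FIRST[B]={a,b}  FIRST[C]={a,b}
pass 2: — fixpoint
  FIRST[S]={a,b}  FIRST[A]={a,b}  FIRST[B]={a,b}  FIRST[C]={a,b}

FOLLOW iteration:
initialize: $ ∈ FOLLOW(S)
[1]
  A→b C b: FOLLOW(C) ⊇ FIRST(b) = {b}; new: +{b}
  B→a A B: FOLLOW(A) ⊇ FIRST(B) = {a,b}; new: +{a,b}
  C→B: FOLLOW(B) ⊇ FOLLOW(C) ⊇ {b}; new: +{b}
  S→a C: FOLLOW(C) ⊇ FOLLOW(S) ⊇ {$}; new: +{$}
  S→b A: FOLLOW(A) ⊇ FOLLOW(S) ⊇ {$}; new: +{$}
  S→b B: FOLLOW(B) ⊇ FOLLOW(S) ⊇ {$}; new: +{$}
  S: {$}  A: {$,a,b}  B: {$,b}  C: {$,b}
[2]
  A→a b C: FOLLOW(C) ⊇ FOLLOW(A) ⊇ {$,a,b}; new: +{a}
  C→B: FOLLOW(B) ⊇ FOLLOW(C) ⊇ {$,a,b}; new: +{a}
  S: {$}  A: {$,a,b}  B: {$,a,b}  C: {$,a,b}
[3] done
  S: {$}  A: {$,a,b}  B: {$,a,b}  C: {$,a,b}

FOLLOW(A) = ["$", "a", "b"]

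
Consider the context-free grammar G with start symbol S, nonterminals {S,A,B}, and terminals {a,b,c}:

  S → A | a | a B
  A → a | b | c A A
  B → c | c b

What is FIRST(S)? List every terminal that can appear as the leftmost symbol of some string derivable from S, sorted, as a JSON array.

FIRST sets, iterate to fixpoint:
pass 1:
  A via A→a: +{a}
  A via A→b: +{b}
  A via A→c A A: +{c}
  B via B→c: +{c}
  S via S→A: +{a,b,c}
  S: {a,b,c}  A: {a,b,c}  B: {c}
pass 2: (stable)
  S: {a,b,c}  A: {a,b,c}  B: {c}

FIRST(S) = ["a", "b", "c"]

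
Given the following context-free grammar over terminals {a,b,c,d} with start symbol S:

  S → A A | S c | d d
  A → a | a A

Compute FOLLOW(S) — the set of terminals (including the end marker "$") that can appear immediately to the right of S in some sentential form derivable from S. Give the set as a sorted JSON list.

FIRST iteration:
pass 1:
  A via A→a: +{a}
  S via S→A A: +{a}
  S via S→d d: +{d}
  FIRST[S]={a,d}  FIRST[A]={a}
pass 2: (no change)
  FIRST[S]={a,d}  FIRST[A]={a}

FOLLOW iteration:
FOLLOW(S) := {$}
iter 1:
  S→A A: FOLLOW(A) ⊇ FIRST(A) = {a}; new: +{a}
  S→A A: FOLLOW(A) ⊇ FOLLOW(S) ⊇ {$}; new: +{$}
  S→S c: FOLLOW(S) ⊇ FIRST(c) = {c}; new: +{c}
  FOLLOW[S]={$,c}  FOLLOW[A]={$,a}
iter 2:
  S→A A: FOLLOW(A) ⊇ FOLLOW(S) ⊇ {$,c}; new: +{c}
  FOLLOW[S]={$,c}  FOLLOW[A]={$,a,c}
iter 3: done
  FOLLOW[S]={$,c}  FOLLOW[A]={$,a,c}

FOLLOW(S) = ["$", "c"]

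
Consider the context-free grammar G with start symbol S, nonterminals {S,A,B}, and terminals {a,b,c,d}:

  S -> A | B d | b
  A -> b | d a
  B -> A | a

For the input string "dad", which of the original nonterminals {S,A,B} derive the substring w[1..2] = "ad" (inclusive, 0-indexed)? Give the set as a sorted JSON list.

CNF form of G:
  S -> B T0 | T0 T1 | b
  A -> T0 T1 | b
  B -> T0 T1 | a | b
  T0 -> d
  T1 -> a

Fill CYK table bottom-up — only the sub-triangle for w[1..2]:
  cell(1,1) a: {B,T1}  orig:{B}
  cell(2,2) d: {T0}  orig:{}
  cell(1,2) ad: {S}

Original NTs in T[1,2] deriving "ad": ["S"]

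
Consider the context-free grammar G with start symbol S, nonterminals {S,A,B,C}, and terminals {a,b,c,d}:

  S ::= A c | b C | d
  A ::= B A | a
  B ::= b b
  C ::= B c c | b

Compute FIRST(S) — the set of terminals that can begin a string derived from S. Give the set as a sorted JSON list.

FIRST iteration:
pass 1:
  A via A→a: +{a}
  B via B→b b: +{b}
  C via C→B c c: +{b}
  S via S→A c: +{a}
  S via S→b C: +{b}
  S via S→d: +{d}
  S: {a,b,d}  A: {a}  B: {b}  C: {b}
pass 2:
  A via A→B A: +{b}
  S: {a,b,d}  A: {a,b}  B: {b}  C: {b}
pass 3: (stable)
  S: {a,b,d}  A: {a,b}  B: {b}  C: {b}

FIRST(S) = ["a", "b", "d"]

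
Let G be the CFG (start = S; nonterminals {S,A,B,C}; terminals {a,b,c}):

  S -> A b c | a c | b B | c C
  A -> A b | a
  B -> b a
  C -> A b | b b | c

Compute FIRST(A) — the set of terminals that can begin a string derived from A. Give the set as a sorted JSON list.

FIRST iteration:
[1]
  A via A→a: +{a}
  B via B→b a: +{b}
  C via C→A b: +{a}
  C via C→b b: +{b}
  C via C→c: +{c}
  S via S→A b c: +{a}
  S via S→b B: +{b}
  S via S→c C: +{c}
  FIRST(S)={a,b,c}  FIRST(A)={a}  FIRST(B)={b}  FIRST(C)={a,b,c}
[2] (stable)
  FIRST(S)={a,b,c}  FIRST(A)={a}  FIRST(B)={b}  FIRST(C)={a,b,c}

FIRST(A) = ["a"]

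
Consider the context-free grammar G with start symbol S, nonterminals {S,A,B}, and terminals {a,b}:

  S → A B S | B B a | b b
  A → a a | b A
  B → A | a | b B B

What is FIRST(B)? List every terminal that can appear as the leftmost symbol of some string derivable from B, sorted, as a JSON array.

Compute FIRST by fixpoint:
iter 1:
  A via A→a a: +{a}
  A via A→b A: +{b}
  B via B→A: +{a,b}
  S via S→A B S: +{a,b}
  FIRST[S]={a,b}  FIRST[A]={a,b}  FIRST[B]={a,b}
iter 2: — fixpoint
  FIRST[S]={a,b}  FIRST[A]={a,b}  FIRST[B]={a,b}

FIRST(B) = ["a", "b"]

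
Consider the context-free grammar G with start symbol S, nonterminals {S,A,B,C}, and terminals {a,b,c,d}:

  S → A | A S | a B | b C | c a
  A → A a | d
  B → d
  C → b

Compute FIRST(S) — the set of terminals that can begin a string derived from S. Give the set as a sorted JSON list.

Compute FIRST by fixpoint:
pass 1:
  A via A→d: +{d}
  B via B→d: +{d}
  C via C→b: +{b}
  S via S→A: +{d}
  S via S→a B: +{a}
  S via S→b C: +{b}
  S via S→c a: +{c}
  S: {a,b,c,d}  A: {d}  B: {d}  C: {b}
pass 2: — fixpoint
  S: {a,b,c,d}  A: {d}  B: {d}  C: {b}

FIRST(S) = ["a", "b", "c", "d"]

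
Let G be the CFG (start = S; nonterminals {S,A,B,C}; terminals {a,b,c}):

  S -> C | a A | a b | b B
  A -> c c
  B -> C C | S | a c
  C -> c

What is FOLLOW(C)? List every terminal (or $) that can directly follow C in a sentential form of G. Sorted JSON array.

FIRST iteration:
pass 1:
  A via A→c c: +{c}
  B via B→a c: +{a}
  C via C→c: +{c}
  S via S→C: +{c}
  S via S→a A: +{a}
  S via S→b B: +{b}
  FIRST[S]={a,b,c}  FIRST[A]={c}  FIRST[B]={a}  FIRST[C]={c}
pass 2:
  B via B→C C: +{c}
  B via B→S: +{b}
  FIRST[S]={a,b,c}  FIRST[A]={c}  FIRST[B]={a,b,c}  FIRST[C]={c}
pass 3: done
  FIRST[S]={a,b,c}  FIRST[A]={c}  FIRST[B]={a,b,c}  FIRST[C]={c}

FOLLOW iteration:
initialize: $ ∈ FOLLOW(S)
round 1:
  B→C C: FOLLOW(C) ⊇ FIRST(C) = {c}; new: +{c}
  S→C: FOLLOW(C) ⊇ FOLLOW(S) ⊇ {$}; new: +{$}
  S→a A: FOLLOW(A) ⊇ FOLLOW(S) ⊇ {$}; new: +{$}
  S→b B: FOLLOW(B) ⊇ FOLLOW(S) ⊇ {$}; new: +{$}
  S: {$}  A: {$}  B: {$}  C: {$,c}
round 2: (no change)
  S: {$}  A: {$}  B: {$}  C: {$,c}

FOLLOW(C) = ["$", "c"]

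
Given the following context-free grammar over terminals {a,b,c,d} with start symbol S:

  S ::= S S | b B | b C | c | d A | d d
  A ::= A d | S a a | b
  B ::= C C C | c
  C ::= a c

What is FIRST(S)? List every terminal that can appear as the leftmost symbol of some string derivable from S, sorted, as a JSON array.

FIRST sets, iterate to fixpoint:
pass 1:
  A via A→b: +{b}
  B via B→c: +{c}
  C via C→a c: +{a}
  S via S→b B: +{b}
  S via S→c: +{c}
  S via S→d A: +{d}
  FIRST[S]={b,c,d}  FIRST[A]={b}  FIRST[B]={c}  FIRST[C]={a}
pass 2:
  A via A→S a a: +{c,d}
  B via B→C C C: +{a}
  FIRST[S]={b,c,d}  FIRST[A]={b,c,d}  FIRST[B]={a,c}  FIRST[C]={a}
pass 3: — fixpoint
  FIRST[S]={b,c,d}  FIRST[A]={b,c,d}  FIRST[B]={a,c}  FIRST[C]={a}

FIRST(S) = ["b", "c", "d"]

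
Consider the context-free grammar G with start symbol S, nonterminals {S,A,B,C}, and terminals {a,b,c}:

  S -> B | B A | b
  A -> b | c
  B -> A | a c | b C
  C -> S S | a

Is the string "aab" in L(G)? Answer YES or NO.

Convert to CNF:
  S -> B A | T0 T1 | T2 C | b | c
  A -> b | c
  B -> T0 T1 | T2 C | b | c
  C -> S S | a
  T0 -> a
  T1 -> c
  T2 -> b

CYK table (by increasing span):
  cell(0,0) a: {C,T0}  orig:{C}
  cell(1,1) a: {C,T0}  orig:{C}
  cell(2,2) b: {A,B,S,T2}  orig:{A,B,S}
  cell(0,1) aa: ∅
  cell(1,2) ab: ∅
  cell(0,2) aab: ∅

S ∉ T[0,2] ⇒ NO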